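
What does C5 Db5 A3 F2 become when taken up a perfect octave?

C6 Db6 A4 F3

C5: an octave up reaches C, and 12 semitones makes it C6.
A perfect octave up from Db5 gives Db6.
A perfect octave up from A3 gives A4.
A perfect octave up from F2 gives F3.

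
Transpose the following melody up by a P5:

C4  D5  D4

G4 A5 A4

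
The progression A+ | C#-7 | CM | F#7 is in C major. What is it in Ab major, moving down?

F+ A-7 AbM D7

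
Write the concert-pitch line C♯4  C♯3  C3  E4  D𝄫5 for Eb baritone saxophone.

A#5 A#4 A4 C#6 Bbb6

The Eb baritone saxophone sounds a major thirteenth below written, so the written part must be a major thirteenth above concert — transpose each note up.
C#4 → A#5
C#3 → A#4
C3 → A4
E4 → C#6
Dbb5 → Bbb6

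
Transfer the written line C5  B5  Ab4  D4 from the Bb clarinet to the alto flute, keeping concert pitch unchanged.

Eb5 D6 Cb5 F4

First find concert pitch: the Bb clarinet sounds a major second below written, so C5 B5 Ab4 D4 sounds Bb4 A5 Gb4 C4.
Then write for alto flute: it sounds a perfect fourth below written, so the part must be a perfect fourth above concert.
Bb4 → Eb5
A5 → D6
Gb4 → Cb5
C4 → F4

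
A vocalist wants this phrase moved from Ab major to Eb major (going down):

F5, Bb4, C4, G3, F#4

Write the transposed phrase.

C5 F4 G3 D3 C#4

Ab major to Eb major down is a perfect fourth, so every note moves down by that interval.
F5 -> C5
Bb4 -> F4
C4 -> G3
G3 -> D3
F#4 -> C#4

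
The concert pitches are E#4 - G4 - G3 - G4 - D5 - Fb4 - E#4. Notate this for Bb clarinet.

Written C4 sounds as Bb3 on the Bb clarinet, so concert pitches are written a major second up.
E#4 -> F##4
G4 -> A4
G3 -> A3
G4 -> A4
D5 -> E5
Fb4 -> Gb4
E#4 -> F##4

F##4 A4 A3 A4 E5 Gb4 F##4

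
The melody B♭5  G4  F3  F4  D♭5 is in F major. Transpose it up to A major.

D6 B4 A3 A4 F5

F major to A major up is a major third, so every note moves up by that interval.
Bb5 gives D6
G4 gives B4
F3 gives A3
F4 gives A4
Db5 gives F5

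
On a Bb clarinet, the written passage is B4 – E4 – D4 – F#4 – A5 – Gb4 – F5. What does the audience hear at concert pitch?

A4 D4 C4 E4 G5 Fb4 Eb5

Written C4 on the Bb clarinet sounds as Bb3, a major second lower; apply that shift to every note.
B4 gives A4
E4 gives D4
D4 gives C4
F#4 gives E4
A5 gives G5
Gb4 gives Fb4
F5 gives Eb5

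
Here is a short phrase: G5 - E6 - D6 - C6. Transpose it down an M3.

G5 gives Eb5
E6 gives C6
D6 gives Bb5
C6 gives Ab5

Eb5 C6 Bb5 Ab5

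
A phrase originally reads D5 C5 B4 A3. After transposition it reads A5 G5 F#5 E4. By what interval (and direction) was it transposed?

up a perfect fifth

Take the first pair: D5 → A5. D to A spans 5 letter names, so the interval is some kind of fifth.
D5 to A5 is 7 semitones, which makes it a perfect fifth; the second version is higher, so the direction is up.
Checking another pair — A3 → E4 — gives the same interval.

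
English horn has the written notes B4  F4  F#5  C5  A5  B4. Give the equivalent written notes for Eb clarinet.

First find concert pitch: the English horn sounds a perfect fifth below written, so B4 F4 F#5 C5 A5 B4 sounds E4 Bb3 B4 F4 D5 E4.
Then write for Eb clarinet: it sounds a minor third above written, so the part must be a minor third below concert.
E4 → C#4
Bb3 → G3
B4 → G#4
F4 → D4
D5 → B4
E4 → C#4

C#4 G3 G#4 D4 B4 C#4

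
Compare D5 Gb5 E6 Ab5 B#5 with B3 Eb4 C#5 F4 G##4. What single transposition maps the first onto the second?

down a minor tenth

From D5 to B3 is 10 letter names — a tenth of some quality.
B3 to D5 is 15 semitones, which makes it a minor tenth; the second version is lower, so the direction is down.
Checking another pair — B#5 → G##4 — gives the same interval.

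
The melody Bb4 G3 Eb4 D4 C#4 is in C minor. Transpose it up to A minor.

G5 E4 C5 B4 A#4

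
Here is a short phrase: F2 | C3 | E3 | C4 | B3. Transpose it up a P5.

C3 G3 B3 G4 F#4

F2 up a perfect fifth is C3.
A perfect fifth up from C3 gives G3.
E3 up a perfect fifth is B3.
A perfect fifth up from C4 gives G4.
B3: a fifth up reaches F, and 7 semitones makes it F#4.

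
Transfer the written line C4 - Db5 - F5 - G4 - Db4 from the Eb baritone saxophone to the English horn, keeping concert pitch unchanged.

First find concert pitch: the Eb baritone saxophone sounds a major thirteenth below written, so C4 Db5 F5 G4 Db4 sounds Eb2 Fb3 Ab3 Bb2 Fb2.
Then write for English horn: it sounds a perfect fifth below written, so the part must be a perfect fifth above concert.
Eb2 → Bb2
Fb3 → Cb4
Ab3 → Eb4
Bb2 → F3
Fb2 → Cb3

Bb2 Cb4 Eb4 F3 Cb3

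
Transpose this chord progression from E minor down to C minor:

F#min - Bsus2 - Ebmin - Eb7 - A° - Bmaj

Dmin Gsus2 Cbmin Cb7 F° Gmaj

E minor down to C minor is a major third; each chord root moves by that interval while the quality stays the same.
F#min: root F# down a major third → D, giving Dmin.
Bsus2: root B down a major third → G, giving Gsus2.
Ebmin: root Eb down a major third → Cb, giving Cbmin.
Eb7: root Eb down a major third → Cb, giving Cb7.
A°: root A down a major third → F, giving F°.
Bmaj: root B down a major third → G, giving Gmaj.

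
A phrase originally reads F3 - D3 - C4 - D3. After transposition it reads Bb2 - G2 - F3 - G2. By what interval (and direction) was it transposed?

down a perfect fifth

Take the first pair: F3 → Bb2. F to B spans 5 letter names, so the interval is some kind of fifth.
Bb2 to F3 is 7 semitones, which makes it a perfect fifth; the second version is lower, so the direction is down.
Checking another pair — D3 → G2 — gives the same interval.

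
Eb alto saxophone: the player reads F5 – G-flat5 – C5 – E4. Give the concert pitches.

Ab4 Bbb4 Eb4 G3

The Eb alto saxophone sounds a major sixth below written, so transpose each written note down a major sixth.
F5 → Ab4
Gb5 → Bbb4
C5 → Eb4
E4 → G3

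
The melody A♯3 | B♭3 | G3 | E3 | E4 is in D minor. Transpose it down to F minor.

C#3 Db3 Bb2 G2 G3

From D down to F is a major sixth; apply that to each pitch.
A#3 gives C#3
Bb3 gives Db3
G3 gives Bb2
E3 gives G2
E4 gives G3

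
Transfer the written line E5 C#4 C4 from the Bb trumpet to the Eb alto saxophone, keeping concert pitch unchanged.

B5 G#4 G4

First find concert pitch: the Bb trumpet sounds a major second below written, so E5 C#4 C4 sounds D5 B3 Bb3.
Then write for Eb alto saxophone: it sounds a major sixth below written, so the part must be a major sixth above concert.
D5 → B5
B3 → G#4
Bb3 → G4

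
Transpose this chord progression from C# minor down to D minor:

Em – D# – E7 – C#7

C# minor down to D minor is a major seventh; each chord root moves by that interval while the quality stays the same.
Em: root E down a major seventh → F, giving Fm.
D#: root D# down a major seventh → E, giving E.
E7: root E down a major seventh → F, giving F7.
C#7: root C# down a major seventh → D, giving D7.

Fm E F7 D7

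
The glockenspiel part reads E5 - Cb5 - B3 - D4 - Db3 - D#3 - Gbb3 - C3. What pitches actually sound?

E7 Cb7 B5 D6 Db5 D#5 Gbb5 C5

Written C4 on the glockenspiel sounds as C6, a perfect fifteenth higher; apply that shift to every note.
E5 → E7
Cb5 → Cb7
B3 → B5
D4 → D6
Db3 → Db5
D#3 → D#5
Gbb3 → Gbb5
C3 → C5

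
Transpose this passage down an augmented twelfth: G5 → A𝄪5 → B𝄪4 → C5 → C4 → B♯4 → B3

Cb4 D#4 E#3 Fb3 Fb2 E3 Eb2

G5 down an augmented twelfth is Cb4.
An augmented twelfth down from A##5 gives D#4.
An augmented twelfth down from B##4 gives E#3.
C5 down an augmented twelfth is Fb3.
C4 down an augmented twelfth is Fb2.
B#4 down an augmented twelfth is E3.
B3: a twelfth down reaches E, and 20 semitones makes it Eb2.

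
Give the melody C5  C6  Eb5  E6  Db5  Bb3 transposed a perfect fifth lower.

C5 to F4
C6 to F5
Eb5 to Ab4
E6 to A5
Db5 to Gb4
Bb3 to Eb3

F4 F5 Ab4 A5 Gb4 Eb3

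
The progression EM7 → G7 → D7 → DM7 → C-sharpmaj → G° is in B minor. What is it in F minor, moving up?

B minor up to F minor is a diminished fifth; each chord root moves by that interval while the quality stays the same.
EM7: root E up a diminished fifth → Bb, giving BbM7.
G7: root G up a diminished fifth → Db, giving Db7.
D7: root D up a diminished fifth → Ab, giving Ab7.
DM7: root D up a diminished fifth → Ab, giving AbM7.
C-sharpmaj: root C-sharp up a diminished fifth → G, giving Gmaj.
G°: root G up a diminished fifth → Db, giving Db°.

BbM7 Db7 Ab7 AbM7 Gmaj Db°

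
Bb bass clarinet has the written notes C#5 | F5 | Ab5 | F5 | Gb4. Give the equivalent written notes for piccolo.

First find concert pitch: the Bb bass clarinet sounds a major ninth below written, so C#5 F5 Ab5 F5 Gb4 sounds B3 Eb4 Gb4 Eb4 Fb3.
Then write for piccolo: it sounds a perfect octave above written, so the part must be a perfect octave below concert.
B3 → B2
Eb4 → Eb3
Gb4 → Gb3
Eb4 → Eb3
Fb3 → Fb2

B2 Eb3 Gb3 Eb3 Fb2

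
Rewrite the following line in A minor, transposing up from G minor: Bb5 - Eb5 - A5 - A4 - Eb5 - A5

G minor to A minor up is a major second, so every note moves up by that interval.
Bb5 to C6
Eb5 to F5
A5 to B5
A4 to B4
Eb5 to F5
A5 to B5

C6 F5 B5 B4 F5 B5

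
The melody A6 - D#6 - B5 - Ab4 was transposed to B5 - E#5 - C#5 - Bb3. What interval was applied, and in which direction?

From A6 to B5 is 7 letter names — a seventh of some quality.
B5 to A6 is 10 semitones, which makes it a minor seventh; the second version is lower, so the direction is down.
Checking another pair — Ab4 → Bb3 — gives the same interval.

down a minor seventh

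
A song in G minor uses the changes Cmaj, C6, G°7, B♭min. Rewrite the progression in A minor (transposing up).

G minor up to A minor is a major second; each chord root moves by that interval while the quality stays the same.
Cmaj: root C up a major second → D, giving Dmaj.
C6: root C up a major second → D, giving D6.
G°7: root G up a major second → A, giving A°7.
B♭min: root B♭ up a major second → C, giving Cmin.

Dmaj D6 A°7 Cmin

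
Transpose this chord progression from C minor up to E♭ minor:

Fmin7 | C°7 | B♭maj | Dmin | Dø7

C minor up to E♭ minor is a minor third; each chord root moves by that interval while the quality stays the same.
Fmin7: root F up a minor third → Ab, giving Abmin7.
C°7: root C up a minor third → Eb, giving Eb°7.
B♭maj: root B♭ up a minor third → Db, giving Dbmaj.
Dmin: root D up a minor third → F, giving Fmin.
Dø7: root D up a minor third → F, giving Fø7.

Abmin7 Eb°7 Dbmaj Fmin Fø7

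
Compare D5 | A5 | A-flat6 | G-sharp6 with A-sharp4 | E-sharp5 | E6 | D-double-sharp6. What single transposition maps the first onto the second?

From D5 to A#4 is 4 letter names — a fourth of some quality.
A#4 to D5 is 4 semitones, which makes it a diminished fourth; the second version is lower, so the direction is down.
Checking another pair — G#6 → D##6 — gives the same interval.

down a diminished fourth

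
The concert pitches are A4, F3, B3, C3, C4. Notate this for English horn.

The English horn sounds a perfect fifth below written, so the written part must be a perfect fifth above concert — transpose each note up.
A4 gives E5
F3 gives C4
B3 gives F#4
C3 gives G3
C4 gives G4

E5 C4 F#4 G3 G4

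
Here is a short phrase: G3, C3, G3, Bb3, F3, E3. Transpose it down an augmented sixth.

Bbb2 Ebb2 Bbb2 Dbb3 Abb2 Gb2

G3 gives Bbb2
C3 gives Ebb2
G3 gives Bbb2
Bb3 gives Dbb3
F3 gives Abb2
E3 gives Gb2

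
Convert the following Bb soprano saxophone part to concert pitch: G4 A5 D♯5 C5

F4 G5 C#5 Bb4

The Bb soprano saxophone sounds a major second below written, so transpose each written note down a major second.
G4 to F4
A5 to G5
D#5 to C#5
C5 to Bb4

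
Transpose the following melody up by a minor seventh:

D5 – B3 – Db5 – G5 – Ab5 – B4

C6 A4 Cb6 F6 Gb6 A5

D5 -> C6
B3 -> A4
Db5 -> Cb6
G5 -> F6
Ab5 -> Gb6
B4 -> A5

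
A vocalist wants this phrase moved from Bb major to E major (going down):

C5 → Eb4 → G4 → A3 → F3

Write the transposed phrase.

F#4 A3 C#4 D#3 B2

Bb major to E major down is a diminished fifth, so every note moves down by that interval.
C5 gives F#4
Eb4 gives A3
G4 gives C#4
A3 gives D#3
F3 gives B2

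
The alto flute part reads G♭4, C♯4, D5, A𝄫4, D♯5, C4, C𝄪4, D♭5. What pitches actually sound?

The alto flute sounds a perfect fourth below written, so transpose each written note down a perfect fourth.
Gb4 -> Db4
C#4 -> G#3
D5 -> A4
Abb4 -> Ebb4
D#5 -> A#4
C4 -> G3
C##4 -> G##3
Db5 -> Ab4

Db4 G#3 A4 Ebb4 A#4 G3 G##3 Ab4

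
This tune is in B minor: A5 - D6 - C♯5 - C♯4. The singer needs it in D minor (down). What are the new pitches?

C5 F5 E4 E3

B minor to D minor down is a major sixth, so every note moves down by that interval.
A5 -> C5
D6 -> F5
C#5 -> E4
C#4 -> E3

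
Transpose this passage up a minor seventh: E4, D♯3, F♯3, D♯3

E4: a seventh up reaches D, and 10 semitones makes it D5.
D#3 up a minor seventh is C#4.
F#3: a seventh up reaches E, and 10 semitones makes it E4.
D#3: a seventh up reaches C, and 10 semitones makes it C#4.

D5 C#4 E4 C#4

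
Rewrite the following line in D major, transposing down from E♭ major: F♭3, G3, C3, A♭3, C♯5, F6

E♭ major to D major down is a minor second, so every note moves down by that interval.
Fb3 -> Eb3
G3 -> F#3
C3 -> B2
Ab3 -> G3
C#5 -> B#4
F6 -> E6

Eb3 F#3 B2 G3 B#4 E6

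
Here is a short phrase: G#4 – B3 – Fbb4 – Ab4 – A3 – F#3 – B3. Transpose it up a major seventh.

F##5 A#4 Ebb5 G5 G#4 E#4 A#4

A major seventh up from G#4 gives F##5.
A major seventh up from B3 gives A#4.
Fbb4: a seventh up reaches E, and 11 semitones makes it Ebb5.
Ab4: a seventh up reaches G, and 11 semitones makes it G5.
A major seventh up from A3 gives G#4.
F#3 up a major seventh is E#4.
B3: a seventh up reaches A, and 11 semitones makes it A#4.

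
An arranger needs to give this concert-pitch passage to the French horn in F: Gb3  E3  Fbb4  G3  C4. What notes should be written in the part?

Db4 B3 Cbb5 D4 G4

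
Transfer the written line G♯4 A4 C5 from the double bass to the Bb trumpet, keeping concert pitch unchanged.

First find concert pitch: the double bass sounds a perfect octave below written, so G♯4 A4 C5 sounds G#3 A3 C4.
Then write for Bb trumpet: it sounds a major second below written, so the part must be a major second above concert.
G#3 → A#3
A3 → B3
C4 → D4

A#3 B3 D4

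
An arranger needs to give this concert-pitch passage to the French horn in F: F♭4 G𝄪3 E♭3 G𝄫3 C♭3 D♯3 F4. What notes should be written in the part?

The French horn in F sounds a perfect fifth below written, so the written part must be a perfect fifth above concert — transpose each note up.
Fb4 -> Cb5
G##3 -> D##4
Eb3 -> Bb3
Gbb3 -> Dbb4
Cb3 -> Gb3
D#3 -> A#3
F4 -> C5

Cb5 D##4 Bb3 Dbb4 Gb3 A#3 C5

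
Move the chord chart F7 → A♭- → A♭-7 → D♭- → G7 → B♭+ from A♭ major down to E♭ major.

C7 Eb- Eb-7 Ab- D7 F+

A♭ major down to E♭ major is a perfect fourth; each chord root moves by that interval while the quality stays the same.
F7: root F down a perfect fourth → C, giving C7.
A♭-: root A♭ down a perfect fourth → Eb, giving Eb-.
A♭-7: root A♭ down a perfect fourth → Eb, giving Eb-7.
D♭-: root D♭ down a perfect fourth → Ab, giving Ab-.
G7: root G down a perfect fourth → D, giving D7.
B♭+: root B♭ down a perfect fourth → F, giving F+.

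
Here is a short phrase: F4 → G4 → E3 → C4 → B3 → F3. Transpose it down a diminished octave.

F4: an octave down reaches F, and 11 semitones makes it F#3.
G4: an octave down reaches G, and 11 semitones makes it G#3.
E3 down a diminished octave is E#2.
C4: an octave down reaches C, and 11 semitones makes it C#3.
B3: an octave down reaches B, and 11 semitones makes it B#2.
F3: an octave down reaches F, and 11 semitones makes it F#2.

F#3 G#3 E#2 C#3 B#2 F#2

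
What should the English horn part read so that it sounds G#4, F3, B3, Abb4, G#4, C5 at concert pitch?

D#5 C4 F#4 Ebb5 D#5 G5

The English horn sounds a perfect fifth below written, so the written part must be a perfect fifth above concert — transpose each note up.
G#4 -> D#5
F3 -> C4
B3 -> F#4
Abb4 -> Ebb5
G#4 -> D#5
C5 -> G5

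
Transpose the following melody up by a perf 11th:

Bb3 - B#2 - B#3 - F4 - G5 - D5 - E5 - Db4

Eb5 E#4 E#5 Bb5 C7 G6 A6 Gb5

Bb3 gives Eb5
B#2 gives E#4
B#3 gives E#5
F4 gives Bb5
G5 gives C7
D5 gives G6
E5 gives A6
Db4 gives Gb5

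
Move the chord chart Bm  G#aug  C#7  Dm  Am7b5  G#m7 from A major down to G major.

Am F#aug B7 Cm Gm7b5 F#m7

A major down to G major is a major second; each chord root moves by that interval while the quality stays the same.
Bm: root B down a major second → A, giving Am.
G#aug: root G# down a major second → F#, giving F#aug.
C#7: root C# down a major second → B, giving B7.
Dm: root D down a major second → C, giving Cm.
Am7b5: root A down a major second → G, giving Gm7b5.
G#m7: root G# down a major second → F#, giving F#m7.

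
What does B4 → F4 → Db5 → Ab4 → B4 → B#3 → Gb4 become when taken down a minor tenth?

B4 becomes G#3
F4 becomes D3
Db5 becomes Bb3
Ab4 becomes F3
B4 becomes G#3
B#3 becomes G##2
Gb4 becomes Eb3

G#3 D3 Bb3 F3 G#3 G##2 Eb3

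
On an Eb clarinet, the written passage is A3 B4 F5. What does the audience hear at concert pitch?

The Eb clarinet sounds a minor third above written, so transpose each written note up a minor third.
A3 gives C4
B4 gives D5
F5 gives Ab5

C4 D5 Ab5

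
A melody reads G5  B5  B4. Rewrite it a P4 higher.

G5 becomes C6
B5 becomes E6
B4 becomes E5

C6 E6 E5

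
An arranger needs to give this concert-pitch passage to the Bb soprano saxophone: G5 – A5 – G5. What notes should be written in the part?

A5 B5 A5

The Bb soprano saxophone sounds a major second below written, so the written part must be a major second above concert — transpose each note up.
G5 becomes A5
A5 becomes B5
G5 becomes A5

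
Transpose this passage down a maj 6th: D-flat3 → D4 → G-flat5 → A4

Db3 becomes Fb2
D4 becomes F3
Gb5 becomes Bbb4
A4 becomes C4

Fb2 F3 Bbb4 C4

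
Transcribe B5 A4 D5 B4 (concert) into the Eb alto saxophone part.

G#6 F#5 B5 G#5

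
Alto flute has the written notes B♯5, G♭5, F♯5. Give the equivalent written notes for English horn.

First find concert pitch: the alto flute sounds a perfect fourth below written, so B♯5 G♭5 F♯5 sounds F##5 Db5 C#5.
Then write for English horn: it sounds a perfect fifth below written, so the part must be a perfect fifth above concert.
F##5 → C##6
Db5 → Ab5
C#5 → G#5

C##6 Ab5 G#5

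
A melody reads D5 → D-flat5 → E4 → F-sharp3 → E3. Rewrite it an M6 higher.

D5 to B5
Db5 to Bb5
E4 to C#5
F#3 to D#4
E3 to C#4

B5 Bb5 C#5 D#4 C#4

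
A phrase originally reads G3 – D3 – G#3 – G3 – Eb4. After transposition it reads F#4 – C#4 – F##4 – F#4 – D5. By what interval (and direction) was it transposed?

up a major seventh

Take the first pair: G3 → F#4. G to F spans 7 letter names, so the interval is some kind of seventh.
G3 to F#4 is 11 semitones, which makes it a major seventh; the second version is higher, so the direction is up.
Checking another pair — Eb4 → D5 — gives the same interval.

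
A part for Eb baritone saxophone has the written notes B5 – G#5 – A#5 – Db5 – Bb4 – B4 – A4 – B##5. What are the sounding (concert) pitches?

D4 B3 C#4 Fb3 Db3 D3 C3 D##4

Written C4 on the Eb baritone saxophone sounds as Eb2, a major thirteenth lower; apply that shift to every note.
B5 becomes D4
G#5 becomes B3
A#5 becomes C#4
Db5 becomes Fb3
Bb4 becomes Db3
B4 becomes D3
A4 becomes C3
B##5 becomes D##4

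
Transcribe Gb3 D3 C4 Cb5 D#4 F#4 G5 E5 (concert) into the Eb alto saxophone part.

Eb4 B3 A4 Ab5 B#4 D#5 E6 C#6

Written C4 sounds as Eb3 on the Eb alto saxophone, so concert pitches are written a major sixth up.
Gb3 → Eb4
D3 → B3
C4 → A4
Cb5 → Ab5
D#4 → B#4
F#4 → D#5
G5 → E6
E5 → C#6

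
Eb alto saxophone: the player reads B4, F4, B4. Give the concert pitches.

Written C4 on the Eb alto saxophone sounds as Eb3, a major sixth lower; apply that shift to every note.
B4 to D4
F4 to Ab3
B4 to D4

D4 Ab3 D4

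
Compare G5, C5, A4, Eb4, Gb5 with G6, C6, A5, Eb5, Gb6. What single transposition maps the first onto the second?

From G5 to G6 is 8 letter names — an octave of some quality.
G5 to G6 is 12 semitones, which makes it a perfect octave; the second version is higher, so the direction is up.
Checking another pair — Gb5 → Gb6 — gives the same interval.

up a perfect octave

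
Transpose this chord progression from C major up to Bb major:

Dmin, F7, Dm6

Cmin Eb7 Cm6

C major up to Bb major is a minor seventh; each chord root moves by that interval while the quality stays the same.
Dmin: root D up a minor seventh → C, giving Cmin.
F7: root F up a minor seventh → Eb, giving Eb7.
Dm6: root D up a minor seventh → C, giving Cm6.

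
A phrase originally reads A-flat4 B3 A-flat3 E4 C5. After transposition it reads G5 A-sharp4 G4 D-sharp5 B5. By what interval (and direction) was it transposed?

up a major seventh

Take the first pair: Ab4 → G5. A to G spans 7 letter names, so the interval is some kind of seventh.
Ab4 to G5 is 11 semitones, which makes it a major seventh; the second version is higher, so the direction is up.
Checking another pair — C5 → B5 — gives the same interval.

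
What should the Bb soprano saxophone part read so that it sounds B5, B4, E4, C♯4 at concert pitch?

The Bb soprano saxophone sounds a major second below written, so the written part must be a major second above concert — transpose each note up.
B5 to C#6
B4 to C#5
E4 to F#4
C#4 to D#4

C#6 C#5 F#4 D#4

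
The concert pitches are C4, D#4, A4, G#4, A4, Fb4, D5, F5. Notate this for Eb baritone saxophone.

The Eb baritone saxophone sounds a major thirteenth below written, so the written part must be a major thirteenth above concert — transpose each note up.
C4 → A5
D#4 → B#5
A4 → F#6
G#4 → E#6
A4 → F#6
Fb4 → Db6
D5 → B6
F5 → D7

A5 B#5 F#6 E#6 F#6 Db6 B6 D7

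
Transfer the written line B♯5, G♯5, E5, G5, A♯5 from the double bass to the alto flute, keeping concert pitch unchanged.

E#5 C#5 A4 C5 D#5

First find concert pitch: the double bass sounds a perfect octave below written, so B♯5 G♯5 E5 G5 A♯5 sounds B#4 G#4 E4 G4 A#4.
Then write for alto flute: it sounds a perfect fourth below written, so the part must be a perfect fourth above concert.
B#4 → E#5
G#4 → C#5
E4 → A4
G4 → C5
A#4 → D#5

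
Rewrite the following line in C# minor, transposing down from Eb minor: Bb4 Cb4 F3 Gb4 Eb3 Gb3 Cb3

Eb minor to C# minor down is a diminished third, so every note moves down by that interval.
Bb4 to G#4
Cb4 to A3
F3 to D#3
Gb4 to E4
Eb3 to C#3
Gb3 to E3
Cb3 to A2

G#4 A3 D#3 E4 C#3 E3 A2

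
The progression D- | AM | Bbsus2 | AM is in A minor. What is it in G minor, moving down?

A minor down to G minor is a major second; each chord root moves by that interval while the quality stays the same.
D-: root D down a major second → C, giving C-.
AM: root A down a major second → G, giving GM.
Bbsus2: root Bb down a major second → Ab, giving Absus2.
AM: root A down a major second → G, giving GM.

C- GM Absus2 GM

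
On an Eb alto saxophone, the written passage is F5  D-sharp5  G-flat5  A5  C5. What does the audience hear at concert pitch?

Ab4 F#4 Bbb4 C5 Eb4

The Eb alto saxophone sounds a major sixth below written, so transpose each written note down a major sixth.
F5 becomes Ab4
D#5 becomes F#4
Gb5 becomes Bbb4
A5 becomes C5
C5 becomes Eb4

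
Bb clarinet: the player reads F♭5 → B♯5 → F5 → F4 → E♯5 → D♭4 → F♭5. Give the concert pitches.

The Bb clarinet sounds a major second below written, so transpose each written note down a major second.
Fb5 gives Ebb5
B#5 gives A#5
F5 gives Eb5
F4 gives Eb4
E#5 gives D#5
Db4 gives Cb4
Fb5 gives Ebb5

Ebb5 A#5 Eb5 Eb4 D#5 Cb4 Ebb5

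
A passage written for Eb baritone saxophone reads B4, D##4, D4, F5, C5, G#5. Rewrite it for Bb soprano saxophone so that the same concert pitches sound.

E3 G##2 G2 Bb3 F3 C#4

First find concert pitch: the Eb baritone saxophone sounds a major thirteenth below written, so B4 D##4 D4 F5 C5 G#5 sounds D3 F##2 F2 Ab3 Eb3 B3.
Then write for Bb soprano saxophone: it sounds a major second below written, so the part must be a major second above concert.
D3 → E3
F##2 → G##2
F2 → G2
Ab3 → Bb3
Eb3 → F3
B3 → C#4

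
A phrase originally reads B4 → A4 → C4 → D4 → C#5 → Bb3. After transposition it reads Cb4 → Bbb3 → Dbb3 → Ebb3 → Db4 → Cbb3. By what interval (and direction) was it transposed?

down an augmented seventh

Take the first pair: B4 → Cb4. B to C spans 7 letter names, so the interval is some kind of seventh.
Cb4 to B4 is 12 semitones, which makes it an augmented seventh; the second version is lower, so the direction is down.
Checking another pair — Bb3 → Cbb3 — gives the same interval.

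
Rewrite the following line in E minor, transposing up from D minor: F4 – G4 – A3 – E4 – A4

G4 A4 B3 F#4 B4

From D up to E is a major second; apply that to each pitch.
F4 becomes G4
G4 becomes A4
A3 becomes B3
E4 becomes F#4
A4 becomes B4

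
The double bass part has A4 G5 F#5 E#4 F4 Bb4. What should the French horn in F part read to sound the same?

First find concert pitch: the double bass sounds a perfect octave below written, so A4 G5 F#5 E#4 F4 Bb4 sounds A3 G4 F#4 E#3 F3 Bb3.
Then write for French horn in F: it sounds a perfect fifth below written, so the part must be a perfect fifth above concert.
A3 → E4
G4 → D5
F#4 → C#5
E#3 → B#3
F3 → C4
Bb3 → F4

E4 D5 C#5 B#3 C4 F4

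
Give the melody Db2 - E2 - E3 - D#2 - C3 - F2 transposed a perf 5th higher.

Db2 → Ab2
E2 → B2
E3 → B3
D#2 → A#2
C3 → G3
F2 → C3

Ab2 B2 B3 A#2 G3 C3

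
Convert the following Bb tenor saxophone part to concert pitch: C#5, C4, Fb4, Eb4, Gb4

Written C4 on the Bb tenor saxophone sounds as Bb2, a major ninth lower; apply that shift to every note.
C#5 → B3
C4 → Bb2
Fb4 → Ebb3
Eb4 → Db3
Gb4 → Fb3

B3 Bb2 Ebb3 Db3 Fb3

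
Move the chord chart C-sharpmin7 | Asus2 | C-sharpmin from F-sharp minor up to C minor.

Gmin7 Ebsus2 Gmin

F-sharp minor up to C minor is a diminished fifth; each chord root moves by that interval while the quality stays the same.
C-sharpmin7: root C-sharp up a diminished fifth → G, giving Gmin7.
Asus2: root A up a diminished fifth → Eb, giving Ebsus2.
C-sharpmin: root C-sharp up a diminished fifth → G, giving Gmin.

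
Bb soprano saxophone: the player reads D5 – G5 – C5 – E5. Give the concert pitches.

C5 F5 Bb4 D5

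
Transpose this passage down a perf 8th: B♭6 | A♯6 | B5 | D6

Bb5 A#5 B4 D5

Bb6 to Bb5
A#6 to A#5
B5 to B4
D6 to D5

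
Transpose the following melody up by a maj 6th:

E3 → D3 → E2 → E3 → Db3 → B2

E3 -> C#4
D3 -> B3
E2 -> C#3
E3 -> C#4
Db3 -> Bb3
B2 -> G#3

C#4 B3 C#3 C#4 Bb3 G#3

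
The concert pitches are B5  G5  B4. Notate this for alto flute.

E6 C6 E5

Written C4 sounds as G3 on the alto flute, so concert pitches are written a perfect fourth up.
B5 to E6
G5 to C6
B4 to E5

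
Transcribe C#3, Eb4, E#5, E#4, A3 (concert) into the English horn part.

G#3 Bb4 B#5 B#4 E4

Written C4 sounds as F3 on the English horn, so concert pitches are written a perfect fifth up.
C#3 to G#3
Eb4 to Bb4
E#5 to B#5
E#4 to B#4
A3 to E4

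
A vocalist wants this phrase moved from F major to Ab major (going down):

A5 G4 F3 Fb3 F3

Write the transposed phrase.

C5 Bb3 Ab2 Abb2 Ab2

F major to Ab major down is a major sixth, so every note moves down by that interval.
A5 -> C5
G4 -> Bb3
F3 -> Ab2
Fb3 -> Abb2
F3 -> Ab2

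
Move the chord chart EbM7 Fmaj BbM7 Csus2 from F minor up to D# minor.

F minor up to D# minor is an augmented sixth; each chord root moves by that interval while the quality stays the same.
EbM7: root Eb up an augmented sixth → C#, giving C#M7.
Fmaj: root F up an augmented sixth → D#, giving D#maj.
BbM7: root Bb up an augmented sixth → G#, giving G#M7.
Csus2: root C up an augmented sixth → A#, giving A#sus2.

C#M7 D#maj G#M7 A#sus2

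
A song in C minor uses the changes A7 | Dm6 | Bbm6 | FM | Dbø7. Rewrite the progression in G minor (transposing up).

C minor up to G minor is a perfect fifth; each chord root moves by that interval while the quality stays the same.
A7: root A up a perfect fifth → E, giving E7.
Dm6: root D up a perfect fifth → A, giving Am6.
Bbm6: root Bb up a perfect fifth → F, giving Fm6.
FM: root F up a perfect fifth → C, giving CM.
Dbø7: root Db up a perfect fifth → Ab, giving Abø7.

E7 Am6 Fm6 CM Abø7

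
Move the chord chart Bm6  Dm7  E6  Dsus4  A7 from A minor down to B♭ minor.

A minor down to B♭ minor is a major seventh; each chord root moves by that interval while the quality stays the same.
Bm6: root B down a major seventh → C, giving Cm6.
Dm7: root D down a major seventh → Eb, giving Ebm7.
E6: root E down a major seventh → F, giving F6.
Dsus4: root D down a major seventh → Eb, giving Ebsus4.
A7: root A down a major seventh → Bb, giving Bb7.

Cm6 Ebm7 F6 Ebsus4 Bb7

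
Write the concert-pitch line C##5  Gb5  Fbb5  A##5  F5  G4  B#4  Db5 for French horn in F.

G##5 Db6 Cbb6 E##6 C6 D5 F##5 Ab5

Written C4 sounds as F3 on the French horn in F, so concert pitches are written a perfect fifth up.
C##5 → G##5
Gb5 → Db6
Fbb5 → Cbb6
A##5 → E##6
F5 → C6
G4 → D5
B#4 → F##5
Db5 → Ab5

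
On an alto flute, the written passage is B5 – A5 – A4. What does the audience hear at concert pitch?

Written C4 on the alto flute sounds as G3, a perfect fourth lower; apply that shift to every note.
B5 -> F#5
A5 -> E5
A4 -> E4

F#5 E5 E4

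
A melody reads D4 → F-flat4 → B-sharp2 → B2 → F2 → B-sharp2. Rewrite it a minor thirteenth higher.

Bb5 Dbb6 G#4 G4 Db4 G#4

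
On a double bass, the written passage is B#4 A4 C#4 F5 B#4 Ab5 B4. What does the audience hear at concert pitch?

B#3 A3 C#3 F4 B#3 Ab4 B3

Written C4 on the double bass sounds as C3, a perfect octave lower; apply that shift to every note.
B#4 to B#3
A4 to A3
C#4 to C#3
F5 to F4
B#4 to B#3
Ab5 to Ab4
B4 to B3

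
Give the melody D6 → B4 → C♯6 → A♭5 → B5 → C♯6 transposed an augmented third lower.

D6 to Bbb5
B4 to Gb4
C#6 to Ab5
Ab5 to Fbb5
B5 to Gb5
C#6 to Ab5

Bbb5 Gb4 Ab5 Fbb5 Gb5 Ab5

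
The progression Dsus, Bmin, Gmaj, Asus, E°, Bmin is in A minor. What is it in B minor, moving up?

A minor up to B minor is a major second; each chord root moves by that interval while the quality stays the same.
Dsus: root D up a major second → E, giving Esus.
Bmin: root B up a major second → C#, giving C#min.
Gmaj: root G up a major second → A, giving Amaj.
Asus: root A up a major second → B, giving Bsus.
E°: root E up a major second → F#, giving F#°.
Bmin: root B up a major second → C#, giving C#min.

Esus C#min Amaj Bsus F#° C#min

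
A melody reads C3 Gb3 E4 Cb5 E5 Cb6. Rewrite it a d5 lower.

F#2 C3 A#3 F4 A#4 F5

C3: a fifth down reaches F, and 6 semitones makes it F#2.
Gb3: a fifth down reaches C, and 6 semitones makes it C3.
A diminished fifth down from E4 gives A#3.
Cb5: a fifth down reaches F, and 6 semitones makes it F4.
E5: a fifth down reaches A, and 6 semitones makes it A#4.
Cb6 down a diminished fifth is F5.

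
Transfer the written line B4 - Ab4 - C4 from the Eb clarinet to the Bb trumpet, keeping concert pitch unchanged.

E5 Db5 F4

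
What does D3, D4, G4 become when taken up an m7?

C4 C5 F5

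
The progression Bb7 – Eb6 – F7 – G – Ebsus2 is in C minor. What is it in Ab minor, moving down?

C minor down to Ab minor is a major third; each chord root moves by that interval while the quality stays the same.
Bb7: root Bb down a major third → Gb, giving Gb7.
Eb6: root Eb down a major third → Cb, giving Cb6.
F7: root F down a major third → Db, giving Db7.
G: root G down a major third → Eb, giving Eb.
Ebsus2: root Eb down a major third → Cb, giving Cbsus2.

Gb7 Cb6 Db7 Eb Cbsus2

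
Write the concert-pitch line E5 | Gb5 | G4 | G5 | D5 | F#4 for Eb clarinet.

C#5 Eb5 E4 E5 B4 D#4

Written C4 sounds as Eb4 on the Eb clarinet, so concert pitches are written a minor third down.
E5 -> C#5
Gb5 -> Eb5
G4 -> E4
G5 -> E5
D5 -> B4
F#4 -> D#4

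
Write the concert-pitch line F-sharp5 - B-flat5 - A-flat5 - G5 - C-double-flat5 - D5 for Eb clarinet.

D#5 G5 F5 E5 Abb4 B4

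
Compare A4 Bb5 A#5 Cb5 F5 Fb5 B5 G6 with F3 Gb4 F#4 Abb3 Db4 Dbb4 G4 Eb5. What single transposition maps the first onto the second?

down a major tenth

Take the first pair: A4 → F3. A to F spans 10 letter names, so the interval is some kind of tenth.
F3 to A4 is 16 semitones, which makes it a major tenth; the second version is lower, so the direction is down.
Checking another pair — G6 → Eb5 — gives the same interval.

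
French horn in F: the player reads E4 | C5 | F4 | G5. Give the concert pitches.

A3 F4 Bb3 C5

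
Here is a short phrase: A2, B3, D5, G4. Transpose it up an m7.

G3 A4 C6 F5

A2: a seventh up reaches G, and 10 semitones makes it G3.
A minor seventh up from B3 gives A4.
A minor seventh up from D5 gives C6.
A minor seventh up from G4 gives F5.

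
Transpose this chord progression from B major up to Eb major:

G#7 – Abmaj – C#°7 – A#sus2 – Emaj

B major up to Eb major is a diminished fourth; each chord root moves by that interval while the quality stays the same.
G#7: root G# up a diminished fourth → C, giving C7.
Abmaj: root Ab up a diminished fourth → Dbb, giving Dbbmaj.
C#°7: root C# up a diminished fourth → F, giving F°7.
A#sus2: root A# up a diminished fourth → D, giving Dsus2.
Emaj: root E up a diminished fourth → Ab, giving Abmaj.

C7 Dbbmaj F°7 Dsus2 Abmaj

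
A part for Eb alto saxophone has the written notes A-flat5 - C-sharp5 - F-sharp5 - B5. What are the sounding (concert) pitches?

Cb5 E4 A4 D5

Written C4 on the Eb alto saxophone sounds as Eb3, a major sixth lower; apply that shift to every note.
Ab5 → Cb5
C#5 → E4
F#5 → A4
B5 → D5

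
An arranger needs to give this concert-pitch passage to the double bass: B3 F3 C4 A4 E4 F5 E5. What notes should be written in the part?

B4 F4 C5 A5 E5 F6 E6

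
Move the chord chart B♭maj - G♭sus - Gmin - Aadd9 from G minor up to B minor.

Dmaj Bbsus Bmin C#add9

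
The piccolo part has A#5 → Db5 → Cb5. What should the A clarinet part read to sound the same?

First find concert pitch: the piccolo sounds a perfect octave above written, so A#5 Db5 Cb5 sounds A#6 Db6 Cb6.
Then write for A clarinet: it sounds a minor third below written, so the part must be a minor third above concert.
A#6 → C#7
Db6 → Fb6
Cb6 → Ebb6

C#7 Fb6 Ebb6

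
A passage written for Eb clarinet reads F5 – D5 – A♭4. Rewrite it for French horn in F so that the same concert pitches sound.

First find concert pitch: the Eb clarinet sounds a minor third above written, so F5 D5 A♭4 sounds Ab5 F5 Cb5.
Then write for French horn in F: it sounds a perfect fifth below written, so the part must be a perfect fifth above concert.
Ab5 → Eb6
F5 → C6
Cb5 → Gb5

Eb6 C6 Gb5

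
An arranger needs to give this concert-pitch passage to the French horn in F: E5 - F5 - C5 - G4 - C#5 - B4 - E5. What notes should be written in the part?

B5 C6 G5 D5 G#5 F#5 B5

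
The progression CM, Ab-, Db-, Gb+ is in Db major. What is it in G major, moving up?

F#M D- G- C+

Db major up to G major is an augmented fourth; each chord root moves by that interval while the quality stays the same.
CM: root C up an augmented fourth → F#, giving F#M.
Ab-: root Ab up an augmented fourth → D, giving D-.
Db-: root Db up an augmented fourth → G, giving G-.
Gb+: root Gb up an augmented fourth → C, giving C+.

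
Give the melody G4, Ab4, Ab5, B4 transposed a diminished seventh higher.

Fb5 Gbb5 Gbb6 Ab5

A diminished seventh up from G4 gives Fb5.
Ab4: a seventh up reaches G, and 9 semitones makes it Gbb5.
Ab5 up a diminished seventh is Gbb6.
A diminished seventh up from B4 gives Ab5.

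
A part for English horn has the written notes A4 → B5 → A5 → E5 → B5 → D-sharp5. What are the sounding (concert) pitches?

D4 E5 D5 A4 E5 G#4

The English horn sounds a perfect fifth below written, so transpose each written note down a perfect fifth.
A4 -> D4
B5 -> E5
A5 -> D5
E5 -> A4
B5 -> E5
D#5 -> G#4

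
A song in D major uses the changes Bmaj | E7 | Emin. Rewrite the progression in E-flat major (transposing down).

Cmaj F7 Fmin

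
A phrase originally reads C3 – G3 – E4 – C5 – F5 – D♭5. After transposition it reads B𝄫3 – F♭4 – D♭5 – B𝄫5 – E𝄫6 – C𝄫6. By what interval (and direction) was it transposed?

up a diminished seventh

Take the first pair: C3 → Bbb3. C to B spans 7 letter names, so the interval is some kind of seventh.
C3 to Bbb3 is 9 semitones, which makes it a diminished seventh; the second version is higher, so the direction is up.
Checking another pair — Db5 → Cbb6 — gives the same interval.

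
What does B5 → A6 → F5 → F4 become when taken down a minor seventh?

C#5 B5 G4 G3

B5 -> C#5
A6 -> B5
F5 -> G4
F4 -> G3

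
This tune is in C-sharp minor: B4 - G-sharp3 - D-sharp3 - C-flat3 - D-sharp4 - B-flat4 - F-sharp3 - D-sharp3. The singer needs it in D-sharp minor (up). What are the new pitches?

C#5 A#3 E#3 Db3 E#4 C5 G#3 E#3

From C-sharp up to D-sharp is a major second; apply that to each pitch.
B4 becomes C#5
G#3 becomes A#3
D#3 becomes E#3
Cb3 becomes Db3
D#4 becomes E#4
Bb4 becomes C5
F#3 becomes G#3
D#3 becomes E#3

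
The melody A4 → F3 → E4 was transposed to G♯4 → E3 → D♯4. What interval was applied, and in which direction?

down a minor second

Take the first pair: A4 → G#4. A to G spans 2 letter names, so the interval is some kind of second.
G#4 to A4 is 1 semitone, which makes it a minor second; the second version is lower, so the direction is down.
Checking another pair — E4 → D#4 — gives the same interval.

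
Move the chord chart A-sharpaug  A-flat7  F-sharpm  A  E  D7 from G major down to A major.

B#aug Bb7 G#m B F# E7

G major down to A major is a minor seventh; each chord root moves by that interval while the quality stays the same.
A-sharpaug: root A-sharp down a minor seventh → B#, giving B#aug.
A-flat7: root A-flat down a minor seventh → Bb, giving Bb7.
F-sharpm: root F-sharp down a minor seventh → G#, giving G#m.
A: root A down a minor seventh → B, giving B.
E: root E down a minor seventh → F#, giving F#.
D7: root D down a minor seventh → E, giving E7.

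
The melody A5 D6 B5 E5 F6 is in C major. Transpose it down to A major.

F#5 B5 G#5 C#5 D6

C major to A major down is a minor third, so every note moves down by that interval.
A5 to F#5
D6 to B5
B5 to G#5
E5 to C#5
F6 to D6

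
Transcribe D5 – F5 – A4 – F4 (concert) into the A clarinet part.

The A clarinet sounds a minor third below written, so the written part must be a minor third above concert — transpose each note up.
D5 becomes F5
F5 becomes Ab5
A4 becomes C5
F4 becomes Ab4

F5 Ab5 C5 Ab4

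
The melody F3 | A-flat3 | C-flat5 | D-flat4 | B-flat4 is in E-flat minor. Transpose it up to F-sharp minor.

From E-flat up to F-sharp is an augmented second; apply that to each pitch.
F3 → G#3
Ab3 → B3
Cb5 → D5
Db4 → E4
Bb4 → C#5

G#3 B3 D5 E4 C#5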